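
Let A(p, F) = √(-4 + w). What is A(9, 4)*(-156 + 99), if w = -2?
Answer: -57*I*√6 ≈ -139.62*I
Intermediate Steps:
A(p, F) = I*√6 (A(p, F) = √(-4 - 2) = √(-6) = I*√6)
A(9, 4)*(-156 + 99) = (I*√6)*(-156 + 99) = (I*√6)*(-57) = -57*I*√6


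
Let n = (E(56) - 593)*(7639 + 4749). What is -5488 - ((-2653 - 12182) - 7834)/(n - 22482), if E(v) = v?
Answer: -36631533613/6674838 ≈ -5488.0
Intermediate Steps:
n = -6652356 (n = (56 - 593)*(7639 + 4749) = -537*12388 = -6652356)
-5488 - ((-2653 - 12182) - 7834)/(n - 22482) = -5488 - ((-2653 - 12182) - 7834)/(-6652356 - 22482) = -5488 - (-14835 - 7834)/(-6674838) = -5488 - (-22669)*(-1)/6674838 = -5488 - 1*22669/6674838 = -5488 - 22669/6674838 = -36631533613/6674838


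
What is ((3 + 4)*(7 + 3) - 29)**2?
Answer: 1681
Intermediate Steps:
((3 + 4)*(7 + 3) - 29)**2 = (7*10 - 29)**2 = (70 - 29)**2 = 41**2 = 1681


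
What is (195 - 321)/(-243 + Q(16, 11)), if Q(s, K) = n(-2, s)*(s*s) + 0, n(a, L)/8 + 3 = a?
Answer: 126/10483 ≈ 0.012019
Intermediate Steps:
n(a, L) = -24 + 8*a
Q(s, K) = -40*s² (Q(s, K) = (-24 + 8*(-2))*(s*s) + 0 = (-24 - 16)*s² + 0 = -40*s² + 0 = -40*s²)
(195 - 321)/(-243 + Q(16, 11)) = (195 - 321)/(-243 - 40*16²) = -126/(-243 - 40*256) = -126/(-243 - 10240) = -126/(-10483) = -126*(-1/10483) = 126/10483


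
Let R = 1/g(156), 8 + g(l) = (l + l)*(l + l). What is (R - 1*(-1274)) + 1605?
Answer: 280230345/97336 ≈ 2879.0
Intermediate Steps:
g(l) = -8 + 4*l**2 (g(l) = -8 + (l + l)*(l + l) = -8 + (2*l)*(2*l) = -8 + 4*l**2)
R = 1/97336 (R = 1/(-8 + 4*156**2) = 1/(-8 + 4*24336) = 1/(-8 + 97344) = 1/97336 ≈ 1.0274e-5)
(R - 1*(-1274)) + 1605 = (1/97336 - 1*(-1274)) + 1605 = (1/97336 + 1274) + 1605 = 124006065/97336 + 1605 = 280230345/97336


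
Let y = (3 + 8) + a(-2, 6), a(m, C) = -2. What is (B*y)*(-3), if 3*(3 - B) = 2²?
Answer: -45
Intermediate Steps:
B = 5/3 (B = 3 - ⅓*2² = 3 - ⅓*4 = 3 - 4/3 = 5/3 ≈ 1.6667)
y = 9 (y = (3 + 8) - 2 = 11 - 2 = 9)
(B*y)*(-3) = ((5/3)*9)*(-3) = 15*(-3) = -45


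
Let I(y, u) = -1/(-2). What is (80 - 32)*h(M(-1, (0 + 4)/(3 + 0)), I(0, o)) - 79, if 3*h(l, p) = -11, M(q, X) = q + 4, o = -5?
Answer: -255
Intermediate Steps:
M(q, X) = 4 + q
I(y, u) = 1/2 (I(y, u) = -1*(-1/2) = 1/2)
h(l, p) = -11/3 (h(l, p) = (1/3)*(-11) = -11/3)
(80 - 32)*h(M(-1, (0 + 4)/(3 + 0)), I(0, o)) - 79 = (80 - 32)*(-11/3) - 79 = 48*(-11/3) - 79 = -176 - 79 = -255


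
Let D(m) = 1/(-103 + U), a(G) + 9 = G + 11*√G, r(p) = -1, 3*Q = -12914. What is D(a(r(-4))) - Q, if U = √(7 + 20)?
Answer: 136655639/31746 - 3*√3/10582 ≈ 4304.7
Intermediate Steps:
Q = -12914/3 (Q = (⅓)*(-12914) = -12914/3 ≈ -4304.7)
U = 3*√3 (U = √27 = 3*√3 ≈ 5.1962)
a(G) = -9 + G + 11*√G (a(G) = -9 + (G + 11*√G) = -9 + G + 11*√G)
D(m) = 1/(-103 + 3*√3)
D(a(r(-4))) - Q = (-103/10582 - 3*√3/10582) - 1*(-12914/3) = (-103/10582 - 3*√3/10582) + 12914/3 = 136655639/31746 - 3*√3/10582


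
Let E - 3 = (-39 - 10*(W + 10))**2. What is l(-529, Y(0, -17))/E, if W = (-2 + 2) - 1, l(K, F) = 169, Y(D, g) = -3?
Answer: 169/16644 ≈ 0.010154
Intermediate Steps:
W = -1 (W = 0 - 1 = -1)
E = 16644 (E = 3 + (-39 - 10*(-1 + 10))**2 = 3 + (-39 - 10*9)**2 = 3 + (-39 - 90)**2 = 3 + (-129)**2 = 3 + 16641 = 16644)
l(-529, Y(0, -17))/E = 169/16644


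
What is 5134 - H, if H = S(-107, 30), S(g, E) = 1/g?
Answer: 549339/107 ≈ 5134.0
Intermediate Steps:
H = -1/107 (H = 1/(-107) = -1/107 ≈ -0.0093458)
5134 - H = 5134 - 1*(-1/107) = 5134 + 1/107 = 549339/107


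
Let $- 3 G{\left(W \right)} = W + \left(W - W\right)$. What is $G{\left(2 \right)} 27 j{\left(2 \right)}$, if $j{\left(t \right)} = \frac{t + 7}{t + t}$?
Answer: $- \frac{81}{2} \approx -40.5$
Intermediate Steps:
$G{\left(W \right)} = - \frac{W}{3}$ ($G{\left(W \right)} = - \frac{W + \left(W - W\right)}{3} = - \frac{W + 0}{3} = - \frac{W}{3}$)
$j{\left(t \right)} = \frac{7 + t}{2 t}$
$G{\left(2 \right)} 27 j{\left(2 \right)} = \left(- \frac{1}{3}\right) 2 \cdot 27 \frac{7 + 2}{2 \cdot 2} = \left(- \frac{2}{3}\right) 27 \cdot \frac{1}{2} \cdot \frac{1}{2} \cdot 9 = \left(-18\right) \frac{9}{4} = - \frac{81}{2}$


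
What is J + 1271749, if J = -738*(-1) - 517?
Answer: 1271970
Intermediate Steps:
J = 221 (J = 738 - 517 = 221)
J + 1271749 = 221 + 1271749 = 1271970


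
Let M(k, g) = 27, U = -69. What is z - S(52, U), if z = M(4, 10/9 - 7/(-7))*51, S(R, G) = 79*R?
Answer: -2731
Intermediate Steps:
z = 1377 (z = 27*51 = 1377)
z - S(52, U) = 1377 - 79*52 = 1377 - 1*4108 = 1377 - 4108 = -2731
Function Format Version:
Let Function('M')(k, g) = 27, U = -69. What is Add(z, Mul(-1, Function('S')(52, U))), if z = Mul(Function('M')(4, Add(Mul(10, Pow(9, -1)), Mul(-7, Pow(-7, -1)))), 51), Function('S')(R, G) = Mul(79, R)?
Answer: -2731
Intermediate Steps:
z = 1377 (z = Mul(27, 51) = 1377)
Add(z, Mul(-1, Function('S')(52, U))) = Add(1377, Mul(-1, Mul(79, 52))) = Add(1377, Mul(-1, 4108)) = Add(1377, -4108) = -2731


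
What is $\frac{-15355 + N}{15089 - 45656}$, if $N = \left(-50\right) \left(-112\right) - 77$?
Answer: $\frac{9832}{30567} \approx 0.32165$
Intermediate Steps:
$N = 5523$ ($N = 5600 - 77 = 5523$)
$\frac{-15355 + N}{15089 - 45656} = \frac{-15355 + 5523}{15089 - 45656} = - \frac{9832}{-30567} = \left(-9832\right) \left(- \frac{1}{30567}\right) = \frac{9832}{30567}$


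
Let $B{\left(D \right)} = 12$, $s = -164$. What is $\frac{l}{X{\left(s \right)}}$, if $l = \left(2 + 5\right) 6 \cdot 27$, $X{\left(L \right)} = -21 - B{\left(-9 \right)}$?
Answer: $- \frac{378}{11} \approx -34.364$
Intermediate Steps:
$X{\left(L \right)} = -33$ ($X{\left(L \right)} = -21 - 12 = -33$)
$l = 1134$ ($l = 7 \cdot 6 \cdot 27 = 42 \cdot 27 = 1134$)
$\frac{l}{X{\left(s \right)}} = \frac{1134}{-33} = 1134 \left(- \frac{1}{33}\right) = - \frac{378}{11}$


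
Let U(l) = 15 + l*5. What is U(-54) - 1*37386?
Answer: -37641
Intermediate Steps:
U(l) = 15 + 5*l
U(-54) - 1*37386 = (15 + 5*(-54)) - 1*37386 = (15 - 270) - 37386 = -255 - 37386 = -37641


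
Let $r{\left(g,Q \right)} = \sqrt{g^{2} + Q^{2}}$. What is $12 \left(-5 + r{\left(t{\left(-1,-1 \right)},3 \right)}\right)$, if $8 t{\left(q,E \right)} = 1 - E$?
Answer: $-60 + 3 \sqrt{145} \approx -23.875$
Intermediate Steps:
$t{\left(q,E \right)} = \frac{1}{8} - \frac{E}{8}$ ($t{\left(q,E \right)} = \frac{1 - E}{8} = \frac{1}{8} - \frac{E}{8}$)
$r{\left(g,Q \right)} = \sqrt{Q^{2} + g^{2}}$
$12 \left(-5 + r{\left(t{\left(-1,-1 \right)},3 \right)}\right) = 12 \left(-5 + \sqrt{3^{2} + \left(\frac{1}{8} - - \frac{1}{8}\right)^{2}}\right) = 12 \left(-5 + \sqrt{9 + \left(\frac{1}{8} + \frac{1}{8}\right)^{2}}\right) = 12 \left(-5 + \sqrt{9 + \left(\frac{1}{4}\right)^{2}}\right) = 12 \left(-5 + \sqrt{9 + \frac{1}{16}}\right) = 12 \left(-5 + \sqrt{\frac{145}{16}}\right) = 12 \left(-5 + \frac{\sqrt{145}}{4}\right) = -60 + 3 \sqrt{145}$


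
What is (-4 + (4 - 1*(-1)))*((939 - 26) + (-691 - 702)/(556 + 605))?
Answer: 1058600/1161 ≈ 911.80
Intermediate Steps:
(-4 + (4 - 1*(-1)))*((939 - 26) + (-691 - 702)/(556 + 605)) = (-4 + (4 + 1))*(913 - 1393/1161) = (-4 + 5)*(913 - 1393*1/1161) = 1*(913 - 1393/1161) = 1*(1058600/1161) = 1058600/1161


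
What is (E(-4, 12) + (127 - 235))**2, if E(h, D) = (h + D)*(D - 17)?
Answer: 21904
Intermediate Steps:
E(h, D) = (-17 + D)*(D + h) (E(h, D) = (D + h)*(-17 + D) = (-17 + D)*(D + h))
(E(-4, 12) + (127 - 235))**2 = ((12**2 - 17*12 - 17*(-4) + 12*(-4)) + (127 - 235))**2 = ((144 - 204 + 68 - 48) - 108)**2 = (-40 - 108)**2 = (-148)**2 = 21904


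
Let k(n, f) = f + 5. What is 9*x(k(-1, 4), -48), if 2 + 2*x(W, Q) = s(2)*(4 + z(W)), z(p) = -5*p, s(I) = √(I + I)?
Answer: -378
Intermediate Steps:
s(I) = √2*√I (s(I) = √(2*I) = √2*√I)
k(n, f) = 5 + f
x(W, Q) = 3 - 5*W (x(W, Q) = -1 + ((√2*√2)*(4 - 5*W))/2 = -1 + (2*(4 - 5*W))/2 = -1 + (8 - 10*W)/2 = -1 + (4 - 5*W) = 3 - 5*W)
9*x(k(-1, 4), -48) = 9*(3 - 5*(5 + 4)) = 9*(3 - 5*9) = 9*(3 - 45) = 9*(-42) = -378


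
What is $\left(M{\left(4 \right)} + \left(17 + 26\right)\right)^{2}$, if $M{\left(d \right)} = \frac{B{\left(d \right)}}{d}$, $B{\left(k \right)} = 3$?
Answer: $\frac{30625}{16} \approx 1914.1$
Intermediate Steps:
$M{\left(d \right)} = \frac{3}{d}$
$\left(M{\left(4 \right)} + \left(17 + 26\right)\right)^{2} = \left(\frac{3}{4} + \left(17 + 26\right)\right)^{2} = \left(3 \cdot \frac{1}{4} + 43\right)^{2} = \left(\frac{3}{4} + 43\right)^{2} = \left(\frac{175}{4}\right)^{2} = \frac{30625}{16}$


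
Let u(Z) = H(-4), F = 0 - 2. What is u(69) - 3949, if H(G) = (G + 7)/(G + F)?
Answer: -7899/2 ≈ -3949.5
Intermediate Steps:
F = -2
H(G) = (7 + G)/(-2 + G) (H(G) = (G + 7)/(G - 2) = (7 + G)/(-2 + G))
u(Z) = -1/2 (u(Z) = (7 - 4)/(-2 - 4) = 3/(-6) = -1/6*3 = -1/2)
u(69) - 3949 = -1/2 - 3949 = -7899/2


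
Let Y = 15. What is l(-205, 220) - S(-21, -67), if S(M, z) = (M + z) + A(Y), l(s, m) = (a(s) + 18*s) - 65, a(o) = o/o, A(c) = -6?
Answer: -3660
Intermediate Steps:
a(o) = 1
l(s, m) = -64 + 18*s (l(s, m) = (1 + 18*s) - 65 = -64 + 18*s)
S(M, z) = -6 + M + z (S(M, z) = (M + z) - 6 = -6 + M + z)
l(-205, 220) - S(-21, -67) = (-64 + 18*(-205)) - (-6 - 21 - 67) = (-64 - 3690) - 1*(-94) = -3754 + 94 = -3660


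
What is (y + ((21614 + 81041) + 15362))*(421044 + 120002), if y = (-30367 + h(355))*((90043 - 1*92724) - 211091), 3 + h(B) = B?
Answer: 3471613325268462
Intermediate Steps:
h(B) = -3 + B
y = 6416366580 (y = (-30367 + (-3 + 355))*((90043 - 1*92724) - 211091) = (-30367 + 352)*((90043 - 92724) - 211091) = -30015*(-2681 - 211091) = -30015*(-213772) = 6416366580)
(y + ((21614 + 81041) + 15362))*(421044 + 120002) = (6416366580 + ((21614 + 81041) + 15362))*(421044 + 120002) = (6416366580 + (102655 + 15362))*541046 = (6416366580 + 118017)*541046 = 6416484597*541046 = 3471613325268462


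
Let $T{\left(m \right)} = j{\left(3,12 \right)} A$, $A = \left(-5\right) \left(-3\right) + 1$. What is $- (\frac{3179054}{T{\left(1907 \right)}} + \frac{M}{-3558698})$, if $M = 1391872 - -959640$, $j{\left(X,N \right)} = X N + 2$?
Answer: $- \frac{2827965848099}{540922096} \approx -5228.0$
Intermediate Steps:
$A = 16$ ($A = 15 + 1 = 16$)
$j{\left(X,N \right)} = 2 + N X$ ($j{\left(X,N \right)} = N X + 2 = 2 + N X$)
$T{\left(m \right)} = 608$ ($T{\left(m \right)} = \left(2 + 12 \cdot 3\right) 16 = \left(2 + 36\right) 16 = 38 \cdot 16 = 608$)
$M = 2351512$ ($M = 1391872 + 959640 = 2351512$)
$- (\frac{3179054}{T{\left(1907 \right)}} + \frac{M}{-3558698}) = - (\frac{3179054}{608} + \frac{2351512}{-3558698}) = - (3179054 \cdot \frac{1}{608} + 2351512 \left(- \frac{1}{3558698}\right)) = - (\frac{1589527}{304} - \frac{1175756}{1779349}) = \left(-1\right) \frac{2827965848099}{540922096} = - \frac{2827965848099}{540922096}$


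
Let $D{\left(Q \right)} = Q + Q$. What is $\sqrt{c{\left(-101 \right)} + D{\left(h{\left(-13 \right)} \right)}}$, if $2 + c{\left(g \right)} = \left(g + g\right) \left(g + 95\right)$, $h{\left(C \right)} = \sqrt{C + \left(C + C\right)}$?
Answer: $\sqrt{1210 + 2 i \sqrt{39}} \approx 34.786 + 0.1795 i$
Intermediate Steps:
$h{\left(C \right)} = \sqrt{3} \sqrt{C}$ ($h{\left(C \right)} = \sqrt{C + 2 C} = \sqrt{3 C} = \sqrt{3} \sqrt{C}$)
$c{\left(g \right)} = -2 + 2 g \left(95 + g\right)$ ($c{\left(g \right)} = -2 + \left(g + g\right) \left(g + 95\right) = -2 + 2 g \left(95 + g\right)$)
$D{\left(Q \right)} = 2 Q$
$\sqrt{c{\left(-101 \right)} + D{\left(h{\left(-13 \right)} \right)}} = \sqrt{\left(-2 + 2 \left(-101\right)^{2} + 190 \left(-101\right)\right) + 2 \sqrt{3} \sqrt{-13}} = \sqrt{\left(-2 + 2 \cdot 10201 - 19190\right) + 2 \sqrt{3} i \sqrt{13}} = \sqrt{\left(-2 + 20402 - 19190\right) + 2 i \sqrt{39}} = \sqrt{1210 + 2 i \sqrt{39}}$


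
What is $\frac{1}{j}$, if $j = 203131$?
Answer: $\frac{1}{203131} \approx 4.9229 \cdot 10^{-6}$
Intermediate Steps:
$\frac{1}{j} = \frac{1}{203131}$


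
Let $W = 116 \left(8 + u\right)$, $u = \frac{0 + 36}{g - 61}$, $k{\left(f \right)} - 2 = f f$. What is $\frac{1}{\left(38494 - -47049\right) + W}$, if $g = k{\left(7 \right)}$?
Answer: $\frac{5}{430267} \approx 1.1621 \cdot 10^{-5}$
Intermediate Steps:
$k{\left(f \right)} = 2 + f^{2}$ ($k{\left(f \right)} = 2 + f f = 2 + f^{2}$)
$g = 51$ ($g = 2 + 7^{2} = 2 + 49 = 51$)
$u = - \frac{18}{5}$ ($u = \frac{0 + 36}{51 - 61} = \frac{36}{-10} = 36 \left(- \frac{1}{10}\right) = - \frac{18}{5} \approx -3.6$)
$W = \frac{2552}{5}$ ($W = 116 \left(8 - \frac{18}{5}\right) = 116 \cdot \frac{22}{5} = \frac{2552}{5} \approx 510.4$)
$\frac{1}{\left(38494 - -47049\right) + W} = \frac{1}{\left(38494 - -47049\right) + \frac{2552}{5}} = \frac{1}{\left(38494 + 47049\right) + \frac{2552}{5}} = \frac{1}{85543 + \frac{2552}{5}} = \frac{1}{\frac{430267}{5}} = \frac{5}{430267}$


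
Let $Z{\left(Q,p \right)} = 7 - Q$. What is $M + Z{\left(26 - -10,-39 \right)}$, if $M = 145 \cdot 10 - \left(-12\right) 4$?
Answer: $1469$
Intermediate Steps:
$M = 1498$ ($M = 1450 - -48 = 1450 + 48 = 1498$)
$M + Z{\left(26 - -10,-39 \right)} = 1498 - \left(19 + 10\right) = 1498 + \left(7 - \left(26 + 10\right)\right) = 1498 + \left(7 - 36\right) = 1498 - 29 = 1469$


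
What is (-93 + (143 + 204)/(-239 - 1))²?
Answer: 513792889/57600 ≈ 8920.0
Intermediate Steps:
(-93 + (143 + 204)/(-239 - 1))² = (-93 + 347/(-240))² = (-93 + 347*(-1/240))² = (-93 - 347/240)² = (-22667/240)² = 513792889/57600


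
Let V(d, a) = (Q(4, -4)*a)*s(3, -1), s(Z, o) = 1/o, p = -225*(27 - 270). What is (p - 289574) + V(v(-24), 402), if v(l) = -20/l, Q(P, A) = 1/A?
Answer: -469597/2 ≈ -2.3480e+5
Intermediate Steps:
p = 54675 (p = -225*(-243) = 54675)
V(d, a) = a/4 (V(d, a) = (a/(-4))/(-1) = -a/4*(-1) = a/4)
(p - 289574) + V(v(-24), 402) = (54675 - 289574) + (1/4)*402 = -234899 + 201/2 = -469597/2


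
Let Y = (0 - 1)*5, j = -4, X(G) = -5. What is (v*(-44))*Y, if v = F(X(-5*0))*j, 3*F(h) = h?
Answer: 4400/3 ≈ 1466.7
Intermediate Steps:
F(h) = h/3
v = 20/3 (v = ((⅓)*(-5))*(-4) = -5/3*(-4) = 20/3 ≈ 6.6667)
Y = -5 (Y = -1*5 = -5)
(v*(-44))*Y = ((20/3)*(-44))*(-5) = -880/3*(-5) = 4400/3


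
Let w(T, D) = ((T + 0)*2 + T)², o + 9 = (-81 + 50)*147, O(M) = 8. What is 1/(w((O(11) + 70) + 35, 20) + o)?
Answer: 1/110355 ≈ 9.0617e-6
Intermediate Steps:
o = -4566 (o = -9 + (-81 + 50)*147 = -9 - 31*147 = -9 - 4557 = -4566)
w(T, D) = 9*T² (w(T, D) = (T*2 + T)² = (2*T + T)² = (3*T)² = 9*T²)
1/(w((O(11) + 70) + 35, 20) + o) = 1/(9*((8 + 70) + 35)² - 4566) = 1/(9*(78 + 35)² - 4566) = 1/(9*113² - 4566) = 1/(9*12769 - 4566) = 1/(114921 - 4566) = 1/110355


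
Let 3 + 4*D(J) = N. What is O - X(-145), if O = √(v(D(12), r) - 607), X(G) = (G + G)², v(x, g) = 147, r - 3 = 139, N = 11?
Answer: -84100 + 2*I*√115 ≈ -84100.0 + 21.448*I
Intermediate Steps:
r = 142 (r = 3 + 139 = 142)
D(J) = 2 (D(J) = -¾ + (¼)*11 = -¾ + 11/4 = 2)
X(G) = 4*G² (X(G) = (2*G)² = 4*G²)
O = 2*I*√115 (O = √(147 - 607) = √(-460) = 2*I*√115 ≈ 21.448*I)
O - X(-145) = 2*I*√115 - 4*(-145)² = 2*I*√115 - 4*21025 = 2*I*√115 - 1*84100 = 2*I*√115 - 84100 = -84100 + 2*I*√115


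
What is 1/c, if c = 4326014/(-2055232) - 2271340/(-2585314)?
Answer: -1328355015712/1628993476879 ≈ -0.81544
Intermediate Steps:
c = -1628993476879/1328355015712 (c = 4326014*(-1/2055232) - 2271340*(-1/2585314) = -2163007/1027616 + 1135670/1292657 = -1628993476879/1328355015712 ≈ -1.2263)
1/c = 1/(-1628993476879/1328355015712) = -1328355015712/1628993476879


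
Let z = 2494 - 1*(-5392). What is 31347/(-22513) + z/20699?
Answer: -471314035/465996587 ≈ -1.0114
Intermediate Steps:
z = 7886 (z = 2494 + 5392 = 7886)
31347/(-22513) + z/20699 = 31347/(-22513) + 7886/20699 = 31347*(-1/22513) + 7886*(1/20699) = -31347/22513 + 7886/20699 = -471314035/465996587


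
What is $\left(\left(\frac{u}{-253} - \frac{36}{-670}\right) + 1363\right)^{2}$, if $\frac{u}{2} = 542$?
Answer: $\frac{13262396569425441}{7183410025} \approx 1.8463 \cdot 10^{6}$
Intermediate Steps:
$u = 1084$ ($u = 2 \cdot 542 = 1084$)
$\left(\left(\frac{u}{-253} - \frac{36}{-670}\right) + 1363\right)^{2} = \left(\left(\frac{1084}{-253} - \frac{36}{-670}\right) + 1363\right)^{2} = \left(\left(1084 \left(- \frac{1}{253}\right) - - \frac{18}{335}\right) + 1363\right)^{2} = \left(\left(- \frac{1084}{253} + \frac{18}{335}\right) + 1363\right)^{2} = \left(- \frac{358586}{84755} + 1363\right)^{2} = \left(\frac{115162479}{84755}\right)^{2} = \frac{13262396569425441}{7183410025}$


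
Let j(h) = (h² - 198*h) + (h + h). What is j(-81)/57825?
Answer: 2493/6425 ≈ 0.38802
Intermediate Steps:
j(h) = h² - 196*h (j(h) = (h² - 198*h) + 2*h = h² - 196*h)
j(-81)/57825 = -81*(-196 - 81)/57825 = -81*(-277)*(1/57825) = 22437*(1/57825) = 2493/6425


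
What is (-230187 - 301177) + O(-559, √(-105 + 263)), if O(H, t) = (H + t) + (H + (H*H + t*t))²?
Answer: 97393394477 + √158 ≈ 9.7393e+10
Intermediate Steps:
O(H, t) = H + t + (H + H² + t²)² (O(H, t) = (H + t) + (H + (H² + t²))² = (H + t) + (H + H² + t²)² = H + t + (H + H² + t²)²)
(-230187 - 301177) + O(-559, √(-105 + 263)) = (-230187 - 301177) + (-559 + √(-105 + 263) + (-559 + (-559)² + (√(-105 + 263))²)²) = -531364 + (-559 + √158 + (-559 + 312481 + (√158)²)²) = -531364 + (-559 + √158 + (-559 + 312481 + 158)²) = -531364 + (-559 + √158 + 312080²) = -531364 + (-559 + √158 + 97393926400) = -531364 + (97393925841 + √158) = 97393394477 + √158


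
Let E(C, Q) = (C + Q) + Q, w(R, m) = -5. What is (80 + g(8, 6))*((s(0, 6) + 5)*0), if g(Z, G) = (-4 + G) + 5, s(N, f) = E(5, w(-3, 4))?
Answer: 0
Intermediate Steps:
E(C, Q) = C + 2*Q
s(N, f) = -5 (s(N, f) = 5 + 2*(-5) = 5 - 10 = -5)
g(Z, G) = 1 + G
(80 + g(8, 6))*((s(0, 6) + 5)*0) = (80 + (1 + 6))*((-5 + 5)*0) = (80 + 7)*(0*0) = 87*0 = 0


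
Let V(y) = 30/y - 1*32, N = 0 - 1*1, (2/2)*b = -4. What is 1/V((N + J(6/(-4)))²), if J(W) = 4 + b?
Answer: -½ ≈ -0.50000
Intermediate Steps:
b = -4
J(W) = 0 (J(W) = 4 - 4 = 0)
N = -1 (N = 0 - 1 = -1)
V(y) = -32 + 30/y (V(y) = 30/y - 32 = -32 + 30/y)
1/V((N + J(6/(-4)))²) = 1/(-32 + 30/((-1 + 0)²)) = 1/(-32 + 30/((-1)²)) = 1/(-32 + 30/1) = 1/(-32 + 30*1) = 1/(-32 + 30) = 1/(-2) = -½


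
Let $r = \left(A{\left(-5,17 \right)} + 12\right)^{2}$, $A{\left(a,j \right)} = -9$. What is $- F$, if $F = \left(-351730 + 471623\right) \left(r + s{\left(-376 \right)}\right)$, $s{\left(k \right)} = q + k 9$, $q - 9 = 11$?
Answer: $402241015$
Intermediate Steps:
$q = 20$ ($q = 9 + 11 = 20$)
$r = 9$ ($r = \left(-9 + 12\right)^{2} = 3^{2} = 9$)
$s{\left(k \right)} = 20 + 9 k$ ($s{\left(k \right)} = 20 + k 9 = 20 + 9 k$)
$F = -402241015$ ($F = \left(-351730 + 471623\right) \left(9 + \left(20 + 9 \left(-376\right)\right)\right) = 119893 \left(9 + \left(20 - 3384\right)\right) = 119893 \left(9 - 3364\right) = 119893 \left(-3355\right) = -402241015$)
$- F = \left(-1\right) \left(-402241015\right) = 402241015$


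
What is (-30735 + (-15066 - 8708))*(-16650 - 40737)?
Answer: 3128107983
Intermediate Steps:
(-30735 + (-15066 - 8708))*(-16650 - 40737) = (-30735 - 23774)*(-57387) = -54509*(-57387) = 3128107983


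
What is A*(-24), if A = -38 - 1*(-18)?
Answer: 480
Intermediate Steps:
A = -20 (A = -38 + 18 = -20)
A*(-24) = -20*(-24) = 480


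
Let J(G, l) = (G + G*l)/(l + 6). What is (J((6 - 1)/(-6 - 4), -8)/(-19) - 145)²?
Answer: 121286169/5776 ≈ 20998.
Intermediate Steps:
J(G, l) = (G + G*l)/(6 + l)
(J((6 - 1)/(-6 - 4), -8)/(-19) - 145)² = ((((6 - 1)/(-6 - 4))*(1 - 8)/(6 - 8))/(-19) - 145)² = (((5/(-10))*(-7)/(-2))*(-1/19) - 145)² = (((5*(-⅒))*(-½)*(-7))*(-1/19) - 145)² = (-½*(-½)*(-7)*(-1/19) - 145)² = (-7/4*(-1/19) - 145)² = (7/76 - 145)² = (-11013/76)² = 121286169/5776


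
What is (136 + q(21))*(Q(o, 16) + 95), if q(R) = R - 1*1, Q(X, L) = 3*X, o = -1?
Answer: 14352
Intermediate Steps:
q(R) = -1 + R (q(R) = R - 1 = -1 + R)
(136 + q(21))*(Q(o, 16) + 95) = (136 + (-1 + 21))*(3*(-1) + 95) = (136 + 20)*(-3 + 95) = 156*92 = 14352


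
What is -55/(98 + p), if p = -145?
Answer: 55/47 ≈ 1.1702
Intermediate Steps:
-55/(98 + p) = -55/(98 - 145) = -55/(-47) = -55*(-1/47) = 55/47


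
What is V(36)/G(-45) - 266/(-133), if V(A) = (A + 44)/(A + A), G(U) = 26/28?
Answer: 374/117 ≈ 3.1966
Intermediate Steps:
G(U) = 13/14 (G(U) = 26*(1/28) = 13/14)
V(A) = (44 + A)/(2*A) (V(A) = (44 + A)/((2*A)) = (44 + A)*(1/(2*A)) = (44 + A)/(2*A))
V(36)/G(-45) - 266/(-133) = ((½)*(44 + 36)/36)/(13/14) - 266/(-133) = ((½)*(1/36)*80)*(14/13) - 266*(-1/133) = (10/9)*(14/13) + 2 = 140/117 + 2 = 374/117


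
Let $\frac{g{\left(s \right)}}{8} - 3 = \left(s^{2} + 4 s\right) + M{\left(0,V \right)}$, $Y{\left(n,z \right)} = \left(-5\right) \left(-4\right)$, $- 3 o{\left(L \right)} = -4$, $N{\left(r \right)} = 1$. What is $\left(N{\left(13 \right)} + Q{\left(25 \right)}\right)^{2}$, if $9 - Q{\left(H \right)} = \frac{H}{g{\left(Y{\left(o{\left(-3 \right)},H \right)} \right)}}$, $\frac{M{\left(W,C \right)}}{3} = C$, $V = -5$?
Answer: $\frac{1399882225}{14017536} \approx 99.866$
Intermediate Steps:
$M{\left(W,C \right)} = 3 C$
$o{\left(L \right)} = \frac{4}{3}$ ($o{\left(L \right)} = \left(- \frac{1}{3}\right) \left(-4\right) = \frac{4}{3}$)
$Y{\left(n,z \right)} = 20$
$g{\left(s \right)} = -96 + 8 s^{2} + 32 s$ ($g{\left(s \right)} = 24 + 8 \left(\left(s^{2} + 4 s\right) + 3 \left(-5\right)\right) = 24 + 8 \left(\left(s^{2} + 4 s\right) - 15\right) = 24 + 8 \left(-15 + s^{2} + 4 s\right) = 24 + \left(-120 + 8 s^{2} + 32 s\right) = -96 + 8 s^{2} + 32 s$)
$Q{\left(H \right)} = 9 - \frac{H}{3744}$ ($Q{\left(H \right)} = 9 - \frac{H}{-96 + 8 \cdot 20^{2} + 32 \cdot 20} = 9 - \frac{H}{-96 + 8 \cdot 400 + 640} = 9 - \frac{H}{-96 + 3200 + 640} = 9 - \frac{H}{3744}$)
$\left(N{\left(13 \right)} + Q{\left(25 \right)}\right)^{2} = \left(1 + \left(9 - \frac{25}{3744}\right)\right)^{2} = \left(1 + \frac{33671}{3744}\right)^{2} = \left(\frac{37415}{3744}\right)^{2} = \frac{1399882225}{14017536}$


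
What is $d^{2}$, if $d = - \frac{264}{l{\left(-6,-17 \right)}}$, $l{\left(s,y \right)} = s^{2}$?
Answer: $\frac{484}{9} \approx 53.778$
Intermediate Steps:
$d = - \frac{22}{3}$ ($d = - \frac{264}{\left(-6\right)^{2}} = - \frac{264}{36} = \left(-264\right) \frac{1}{36} = - \frac{22}{3} \approx -7.3333$)
$d^{2} = \left(- \frac{22}{3}\right)^{2} = \frac{484}{9}$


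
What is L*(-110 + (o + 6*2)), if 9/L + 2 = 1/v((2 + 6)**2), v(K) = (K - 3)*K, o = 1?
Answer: 3408192/7807 ≈ 436.56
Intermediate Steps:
v(K) = K*(-3 + K) (v(K) = (-3 + K)*K = K*(-3 + K))
L = -35136/7807 (L = 9/(-2 + 1/((2 + 6)**2*(-3 + (2 + 6)**2))) = 9/(-2 + 1/(8**2*(-3 + 8**2))) = 9/(-2 + 1/(64*(-3 + 64))) = 9/(-2 + 1/(64*61)) = 9/(-2 + 1/3904) = 9/(-7807/3904) = 9*(-3904/7807) = -35136/7807 ≈ -4.5006)
L*(-110 + (o + 6*2)) = -35136*(-110 + (1 + 6*2))/7807 = -35136*(-110 + (1 + 12))/7807 = -35136*(-110 + 13)/7807 = -35136/7807*(-97) = 3408192/7807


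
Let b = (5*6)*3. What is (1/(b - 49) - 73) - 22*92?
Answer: -85976/41 ≈ -2097.0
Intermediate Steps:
b = 90 (b = 30*3 = 90)
(1/(b - 49) - 73) - 22*92 = (1/(90 - 49) - 73) - 22*92 = (1/41 - 73) - 2024 = -2992/41 - 2024 = -85976/41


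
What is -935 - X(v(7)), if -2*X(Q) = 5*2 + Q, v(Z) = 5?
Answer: -1855/2 ≈ -927.50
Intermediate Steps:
X(Q) = -5 - Q/2 (X(Q) = -(5*2 + Q)/2 = -(10 + Q)/2 = -5 - Q/2)
-935 - X(v(7)) = -935 - (-5 - ½*5) = -935 - (-5 - 5/2) = -935 - 1*(-15/2) = -935 + 15/2 = -1855/2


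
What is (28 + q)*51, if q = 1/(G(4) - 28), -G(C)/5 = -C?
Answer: 11373/8 ≈ 1421.6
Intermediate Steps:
G(C) = 5*C (G(C) = -(-5)*C = 5*C)
q = -⅛ (q = 1/(5*4 - 28) = 1/(20 - 28) = 1/(-8) = -⅛ ≈ -0.12500)
(28 + q)*51 = (28 - ⅛)*51 = (223/8)*51 = 11373/8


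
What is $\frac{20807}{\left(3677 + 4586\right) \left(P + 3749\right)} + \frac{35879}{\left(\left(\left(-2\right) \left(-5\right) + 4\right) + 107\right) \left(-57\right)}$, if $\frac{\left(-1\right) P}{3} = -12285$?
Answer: $- \frac{12037650353029}{2314018346244} \approx -5.2021$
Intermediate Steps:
$P = 36855$ ($P = \left(-3\right) \left(-12285\right) = 36855$)
$\frac{20807}{\left(3677 + 4586\right) \left(P + 3749\right)} + \frac{35879}{\left(\left(\left(-2\right) \left(-5\right) + 4\right) + 107\right) \left(-57\right)} = \frac{20807}{\left(3677 + 4586\right) \left(36855 + 3749\right)} + \frac{35879}{\left(\left(\left(-2\right) \left(-5\right) + 4\right) + 107\right) \left(-57\right)} = \frac{20807}{8263 \cdot 40604} + \frac{35879}{\left(\left(10 + 4\right) + 107\right) \left(-57\right)} = \frac{20807}{335510852} + \frac{35879}{\left(14 + 107\right) \left(-57\right)} = 20807 \cdot \frac{1}{335510852} + \frac{35879}{121 \left(-57\right)} = \frac{20807}{335510852} + \frac{35879}{-6897} = \frac{20807}{335510852} + 35879 \left(- \frac{1}{6897}\right) = \frac{20807}{335510852} - \frac{35879}{6897} = - \frac{12037650353029}{2314018346244}$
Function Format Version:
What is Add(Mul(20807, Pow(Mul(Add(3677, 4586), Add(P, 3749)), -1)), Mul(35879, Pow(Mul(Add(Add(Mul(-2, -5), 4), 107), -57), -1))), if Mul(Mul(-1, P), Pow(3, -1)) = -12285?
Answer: Rational(-12037650353029, 2314018346244) ≈ -5.2021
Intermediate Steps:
P = 36855 (P = Mul(-3, -12285) = 36855)
Add(Mul(20807, Pow(Mul(Add(3677, 4586), Add(P, 3749)), -1)), Mul(35879, Pow(Mul(Add(Add(Mul(-2, -5), 4), 107), -57), -1))) = Add(Mul(20807, Pow(Mul(Add(3677, 4586), Add(36855, 3749)), -1)), Mul(35879, Pow(Mul(Add(Add(Mul(-2, -5), 4), 107), -57), -1))) = Add(Mul(20807, Pow(Mul(8263, 40604), -1)), Mul(35879, Pow(Mul(Add(Add(10, 4), 107), -57), -1))) = Add(Mul(20807, Pow(335510852, -1)), Mul(35879, Pow(Mul(Add(14, 107), -57), -1))) = Add(Mul(20807, Rational(1, 335510852)), Mul(35879, Pow(Mul(121, -57), -1))) = Add(Rational(20807, 335510852), Mul(35879, Pow(-6897, -1))) = Add(Rational(20807, 335510852), Mul(35879, Rational(-1, 6897))) = Add(Rational(20807, 335510852), Rational(-35879, 6897)) = Rational(-12037650353029, 2314018346244)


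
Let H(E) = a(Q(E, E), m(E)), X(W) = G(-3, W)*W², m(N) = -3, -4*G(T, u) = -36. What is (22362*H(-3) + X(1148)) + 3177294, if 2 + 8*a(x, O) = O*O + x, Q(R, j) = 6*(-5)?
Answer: 59896557/4 ≈ 1.4974e+7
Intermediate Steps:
G(T, u) = 9 (G(T, u) = -¼*(-36) = 9)
Q(R, j) = -30
a(x, O) = -¼ + x/8 + O²/8 (a(x, O) = -¼ + (O*O + x)/8 = -¼ + (O² + x)/8 = -¼ + (x + O²)/8 = -¼ + (x/8 + O²/8) = -¼ + x/8 + O²/8)
X(W) = 9*W²
H(E) = -23/8 (H(E) = -¼ + (⅛)*(-30) + (⅛)*(-3)² = -¼ - 15/4 + (⅛)*9 = -¼ - 15/4 + 9/8 = -23/8)
(22362*H(-3) + X(1148)) + 3177294 = (22362*(-23/8) + 9*1148²) + 3177294 = (-257163/4 + 9*1317904) + 3177294 = (-257163/4 + 11861136) + 3177294 = 47187381/4 + 3177294 = 59896557/4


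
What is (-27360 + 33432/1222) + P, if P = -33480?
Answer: -37156524/611 ≈ -60813.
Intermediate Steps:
(-27360 + 33432/1222) + P = (-27360 + 33432/1222) - 33480 = (-27360 + 33432*(1/1222)) - 33480 = (-27360 + 16716/611) - 33480 = -16700244/611 - 33480 = -37156524/611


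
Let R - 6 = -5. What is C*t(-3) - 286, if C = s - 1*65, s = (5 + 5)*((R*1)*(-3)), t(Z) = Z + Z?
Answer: 284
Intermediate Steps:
R = 1 (R = 6 - 5 = 1)
t(Z) = 2*Z
s = -30 (s = (5 + 5)*((1*1)*(-3)) = 10*(1*(-3)) = 10*(-3) = -30)
C = -95 (C = -30 - 1*65 = -30 - 65 = -95)
C*t(-3) - 286 = -190*(-3) - 286 = -95*(-6) - 286 = 570 - 286 = 284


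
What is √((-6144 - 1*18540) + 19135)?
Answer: I*√5549 ≈ 74.492*I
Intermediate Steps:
√((-6144 - 1*18540) + 19135) = √((-6144 - 18540) + 19135) = √(-24684 + 19135) = √(-5549) = I*√5549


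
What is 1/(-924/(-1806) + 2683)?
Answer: 43/115391 ≈ 0.00037265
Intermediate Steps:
1/(-924/(-1806) + 2683) = 1/(-924*(-1/1806) + 2683) = 1/(22/43 + 2683) = 1/(115391/43) = 43/115391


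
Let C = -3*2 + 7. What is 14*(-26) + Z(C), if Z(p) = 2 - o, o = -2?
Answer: -360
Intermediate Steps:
C = 1 (C = -6 + 7 = 1)
Z(p) = 4 (Z(p) = 2 - 1*(-2) = 2 + 2 = 4)
14*(-26) + Z(C) = 14*(-26) + 4 = -364 + 4 = -360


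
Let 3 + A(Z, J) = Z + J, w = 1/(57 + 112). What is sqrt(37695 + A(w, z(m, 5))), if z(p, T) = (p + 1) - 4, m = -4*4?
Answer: sqrt(6366738)/13 ≈ 194.10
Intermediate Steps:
m = -16
z(p, T) = -3 + p (z(p, T) = (1 + p) - 4 = -3 + p)
w = 1/169 ≈ 0.0059172
A(Z, J) = -3 + J + Z (A(Z, J) = -3 + (Z + J) = -3 + (J + Z) = -3 + J + Z)
sqrt(37695 + A(w, z(m, 5))) = sqrt(37695 + (-3 + (-3 - 16) + 1/169)) = sqrt(37695 + (-3 - 19 + 1/169)) = sqrt(37695 - 3717/169) = sqrt(6366738/169) = sqrt(6366738)/13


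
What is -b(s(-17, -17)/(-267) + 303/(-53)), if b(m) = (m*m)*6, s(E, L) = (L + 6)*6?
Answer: -3994149606/22250089 ≈ -179.51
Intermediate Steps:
s(E, L) = 36 + 6*L (s(E, L) = (6 + L)*6 = 36 + 6*L)
b(m) = 6*m**2 (b(m) = m**2*6 = 6*m**2)
-b(s(-17, -17)/(-267) + 303/(-53)) = -6*((36 + 6*(-17))/(-267) + 303/(-53))**2 = -6*((36 - 102)*(-1/267) + 303*(-1/53))**2 = -6*(-66*(-1/267) - 303/53)**2 = -6*(22/89 - 303/53)**2 = -6*(-25801/4717)**2 = -6*665691601/22250089 = -1*3994149606/22250089 = -3994149606/22250089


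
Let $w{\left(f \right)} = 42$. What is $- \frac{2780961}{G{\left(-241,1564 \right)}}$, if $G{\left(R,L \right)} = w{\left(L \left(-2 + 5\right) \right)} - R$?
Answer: $- \frac{2780961}{283} \approx -9826.7$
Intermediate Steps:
$G{\left(R,L \right)} = 42 - R$
$- \frac{2780961}{G{\left(-241,1564 \right)}} = - \frac{2780961}{42 - -241} = - \frac{2780961}{42 + 241} = - \frac{2780961}{283}$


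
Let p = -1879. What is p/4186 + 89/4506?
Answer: -2023555/4715529 ≈ -0.42913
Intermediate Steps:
p/4186 + 89/4506 = -1879/4186 + 89/4506 = -2023555/4715529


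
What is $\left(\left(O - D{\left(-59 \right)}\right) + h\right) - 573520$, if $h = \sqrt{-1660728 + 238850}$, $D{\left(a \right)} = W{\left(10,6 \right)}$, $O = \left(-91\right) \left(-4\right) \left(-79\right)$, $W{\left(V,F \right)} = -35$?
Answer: $-602241 + i \sqrt{1421878} \approx -6.0224 \cdot 10^{5} + 1192.4 i$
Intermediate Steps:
$O = -28756$ ($O = 364 \left(-79\right) = -28756$)
$D{\left(a \right)} = -35$
$h = i \sqrt{1421878}$ ($h = \sqrt{-1421878} = i \sqrt{1421878} \approx 1192.4 i$)
$\left(\left(O - D{\left(-59 \right)}\right) + h\right) - 573520 = \left(\left(-28756 - -35\right) + i \sqrt{1421878}\right) - 573520 = \left(\left(-28756 + 35\right) + i \sqrt{1421878}\right) - 573520 = \left(-28721 + i \sqrt{1421878}\right) - 573520 = -602241 + i \sqrt{1421878}$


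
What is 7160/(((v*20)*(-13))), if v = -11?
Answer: 358/143 ≈ 2.5035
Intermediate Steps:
7160/(((v*20)*(-13))) = 7160/((-11*20*(-13))) = 7160/((-220*(-13))) = 7160/2860 = 7160*(1/2860) = 358/143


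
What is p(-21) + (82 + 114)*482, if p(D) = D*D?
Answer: 94913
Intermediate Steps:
p(D) = D²
p(-21) + (82 + 114)*482 = (-21)² + (82 + 114)*482 = 441 + 196*482 = 441 + 94472 = 94913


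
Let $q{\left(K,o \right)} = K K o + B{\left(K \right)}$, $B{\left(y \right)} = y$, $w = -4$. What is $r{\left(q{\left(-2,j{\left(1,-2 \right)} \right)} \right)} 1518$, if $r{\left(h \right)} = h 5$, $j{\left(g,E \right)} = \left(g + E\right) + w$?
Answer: $-166980$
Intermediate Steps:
$j{\left(g,E \right)} = -4 + E + g$ ($j{\left(g,E \right)} = \left(g + E\right) - 4 = \left(E + g\right) - 4 = -4 + E + g$)
$q{\left(K,o \right)} = K + o K^{2}$ ($q{\left(K,o \right)} = K K o + K = K^{2} o + K = o K^{2} + K = K + o K^{2}$)
$r{\left(h \right)} = 5 h$
$r{\left(q{\left(-2,j{\left(1,-2 \right)} \right)} \right)} 1518 = 5 \left(- 2 \left(1 - 2 \left(-4 - 2 + 1\right)\right)\right) 1518 = 5 \left(- 2 \left(1 - -10\right)\right) 1518 = 5 \left(- 2 \left(1 + 10\right)\right) 1518 = 5 \left(\left(-2\right) 11\right) 1518 = 5 \left(-22\right) 1518 = \left(-110\right) 1518 = -166980$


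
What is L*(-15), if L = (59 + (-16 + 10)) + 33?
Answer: -1290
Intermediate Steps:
L = 86 (L = (59 - 6) + 33 = 53 + 33 = 86)
L*(-15) = 86*(-15) = -1290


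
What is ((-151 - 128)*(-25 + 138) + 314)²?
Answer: 974251369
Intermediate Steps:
((-151 - 128)*(-25 + 138) + 314)² = (-279*113 + 314)² = (-31527 + 314)² = (-31213)² = 974251369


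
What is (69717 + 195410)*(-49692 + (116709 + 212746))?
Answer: 74172724901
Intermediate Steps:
(69717 + 195410)*(-49692 + (116709 + 212746)) = 265127*(-49692 + 329455) = 265127*279763 = 74172724901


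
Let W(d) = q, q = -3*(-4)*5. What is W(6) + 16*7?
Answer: 172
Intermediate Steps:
q = 60 (q = 12*5 = 60)
W(d) = 60
W(6) + 16*7 = 60 + 16*7 = 60 + 112 = 172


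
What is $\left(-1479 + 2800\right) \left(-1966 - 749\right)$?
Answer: $-3586515$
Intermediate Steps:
$\left(-1479 + 2800\right) \left(-1966 - 749\right) = 1321 \left(-1966 - 749\right) = 1321 \left(-2715\right) = -3586515$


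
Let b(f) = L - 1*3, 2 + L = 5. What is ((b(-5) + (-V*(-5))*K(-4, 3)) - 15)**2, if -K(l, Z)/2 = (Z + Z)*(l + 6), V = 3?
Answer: 140625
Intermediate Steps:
L = 3 (L = -2 + 5 = 3)
b(f) = 0 (b(f) = 3 - 1*3 = 3 - 3 = 0)
K(l, Z) = -4*Z*(6 + l) (K(l, Z) = -2*(Z + Z)*(l + 6) = -2*2*Z*(6 + l) = -4*Z*(6 + l))
((b(-5) + (-V*(-5))*K(-4, 3)) - 15)**2 = ((0 + (-1*3*(-5))*(-4*3*(6 - 4))) - 15)**2 = ((0 + (-3*(-5))*(-4*3*2)) - 15)**2 = ((0 + 15*(-24)) - 15)**2 = ((0 - 360) - 15)**2 = (-360 - 15)**2 = (-375)**2 = 140625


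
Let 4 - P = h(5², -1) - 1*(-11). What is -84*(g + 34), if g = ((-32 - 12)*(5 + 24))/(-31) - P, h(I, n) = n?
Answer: -211344/31 ≈ -6817.5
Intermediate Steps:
P = -6 (P = 4 - (-1 - 1*(-11)) = 4 - (-1 + 11) = 4 - 1*10 = 4 - 10 = -6)
g = 1462/31 (g = ((-32 - 12)*(5 + 24))/(-31) - 1*(-6) = -44*29*(-1/31) + 6 = -1276*(-1/31) + 6 = 1276/31 + 6 = 1462/31 ≈ 47.161)
-84*(g + 34) = -84*(1462/31 + 34) = -84*2516/31 = -211344/31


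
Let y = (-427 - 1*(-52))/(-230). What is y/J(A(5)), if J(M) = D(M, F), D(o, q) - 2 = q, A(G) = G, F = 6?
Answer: 75/368 ≈ 0.20380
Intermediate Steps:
D(o, q) = 2 + q
y = 75/46 (y = (-427 + 52)*(-1/230) = -375*(-1/230) = 75/46 ≈ 1.6304)
J(M) = 8 (J(M) = 2 + 6 = 8)
y/J(A(5)) = (75/46)/8 = (75/46)*(1/8) = 75/368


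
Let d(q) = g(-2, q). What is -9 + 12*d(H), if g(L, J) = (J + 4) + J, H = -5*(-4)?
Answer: 519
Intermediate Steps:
H = 20
g(L, J) = 4 + 2*J (g(L, J) = (4 + J) + J = 4 + 2*J)
d(q) = 4 + 2*q
-9 + 12*d(H) = -9 + 12*(4 + 2*20) = -9 + 12*(4 + 40) = -9 + 12*44 = -9 + 528 = 519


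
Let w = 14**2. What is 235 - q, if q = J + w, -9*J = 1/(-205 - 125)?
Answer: 115829/2970 ≈ 39.000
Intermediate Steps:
J = 1/2970 (J = -1/(9*(-205 - 125)) = -1/9/(-330) = -1/9*(-1/330) = 1/2970 ≈ 0.00033670)
w = 196
q = 582121/2970 (q = 1/2970 + 196 = 582121/2970 ≈ 196.00)
235 - q = 235 - 1*582121/2970 = 235 - 582121/2970 = 115829/2970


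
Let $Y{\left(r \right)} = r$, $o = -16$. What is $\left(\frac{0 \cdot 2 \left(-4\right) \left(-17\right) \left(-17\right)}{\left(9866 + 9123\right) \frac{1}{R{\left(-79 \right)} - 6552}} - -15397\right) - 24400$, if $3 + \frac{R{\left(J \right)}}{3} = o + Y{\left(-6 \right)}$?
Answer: $-9003$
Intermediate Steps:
$R{\left(J \right)} = -75$ ($R{\left(J \right)} = -9 + 3 \left(-16 - 6\right) = -9 + 3 \left(-22\right) = -9 - 66 = -75$)
$\left(\frac{0 \cdot 2 \left(-4\right) \left(-17\right) \left(-17\right)}{\left(9866 + 9123\right) \frac{1}{R{\left(-79 \right)} - 6552}} - -15397\right) - 24400 = \left(\frac{0 \cdot 2 \left(-4\right) \left(-17\right) \left(-17\right)}{\left(9866 + 9123\right) \frac{1}{-75 - 6552}} - -15397\right) - 24400 = \left(\frac{0 \left(-4\right) \left(-17\right) \left(-17\right)}{18989 \frac{1}{-6627}} + 15397\right) - 24400 = \left(\frac{0 \left(-17\right) \left(-17\right)}{18989 \left(- \frac{1}{6627}\right)} + 15397\right) - 24400 = \left(\frac{0 \left(-17\right)}{- \frac{18989}{6627}} + 15397\right) - 24400 = \left(0 \left(- \frac{6627}{18989}\right) + 15397\right) - 24400 = \left(0 + 15397\right) - 24400 = 15397 - 24400 = -9003$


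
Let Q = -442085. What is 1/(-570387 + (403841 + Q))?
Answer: -1/608631 ≈ -1.6430e-6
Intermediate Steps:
1/(-570387 + (403841 + Q)) = 1/(-570387 + (403841 - 442085)) = 1/(-570387 - 38244) = 1/(-608631) = -1/608631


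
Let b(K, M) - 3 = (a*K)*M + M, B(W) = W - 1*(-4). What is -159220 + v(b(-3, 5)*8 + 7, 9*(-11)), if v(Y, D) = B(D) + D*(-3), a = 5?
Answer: -159018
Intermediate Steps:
B(W) = 4 + W (B(W) = W + 4 = 4 + W)
b(K, M) = 3 + M + 5*K*M (b(K, M) = 3 + ((5*K)*M + M) = 3 + (5*K*M + M) = 3 + (M + 5*K*M) = 3 + M + 5*K*M)
v(Y, D) = 4 - 2*D (v(Y, D) = (4 + D) + D*(-3) = (4 + D) - 3*D = 4 - 2*D)
-159220 + v(b(-3, 5)*8 + 7, 9*(-11)) = -159220 + (4 - 18*(-11)) = -159220 + (4 - 2*(-99)) = -159220 + (4 + 198) = -159220 + 202 = -159018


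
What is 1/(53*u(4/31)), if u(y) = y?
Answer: 31/212 ≈ 0.14623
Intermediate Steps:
1/(53*u(4/31)) = 1/(53*(4/31)) = 1/(212/31) = 31/212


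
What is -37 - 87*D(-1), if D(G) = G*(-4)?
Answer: -385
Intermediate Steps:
D(G) = -4*G
-37 - 87*D(-1) = -37 - (-348)*(-1) = -37 - 87*4 = -37 - 348 = -385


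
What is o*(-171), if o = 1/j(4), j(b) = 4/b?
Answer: -171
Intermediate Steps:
o = 1 (o = 1/(4/4) = 1/(4*(1/4)) = 1/1 = 1)
o*(-171) = 1*(-171) = -171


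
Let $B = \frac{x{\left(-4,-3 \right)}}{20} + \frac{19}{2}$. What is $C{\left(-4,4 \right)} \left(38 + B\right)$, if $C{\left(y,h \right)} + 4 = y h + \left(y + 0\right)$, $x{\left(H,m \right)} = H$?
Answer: $- \frac{5676}{5} \approx -1135.2$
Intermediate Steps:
$C{\left(y,h \right)} = -4 + y + h y$ ($C{\left(y,h \right)} = -4 + \left(y h + \left(y + 0\right)\right) = -4 + \left(h y + y\right) = -4 + \left(y + h y\right) = -4 + y + h y$)
$B = \frac{93}{10}$ ($B = - \frac{4}{20} + \frac{19}{2} = \left(-4\right) \frac{1}{20} + 19 \cdot \frac{1}{2} = - \frac{1}{5} + \frac{19}{2} = \frac{93}{10} \approx 9.3$)
$C{\left(-4,4 \right)} \left(38 + B\right) = \left(-4 - 4 + 4 \left(-4\right)\right) \left(38 + \frac{93}{10}\right) = \left(-4 - 4 - 16\right) \frac{473}{10} = \left(-24\right) \frac{473}{10} = - \frac{5676}{5}$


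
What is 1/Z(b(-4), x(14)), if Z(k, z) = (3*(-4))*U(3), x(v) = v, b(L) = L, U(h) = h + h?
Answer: -1/72 ≈ -0.013889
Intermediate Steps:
U(h) = 2*h
Z(k, z) = -72 (Z(k, z) = (3*(-4))*(2*3) = -12*6 = -72)
1/Z(b(-4), x(14)) = 1/(-72) = -1/72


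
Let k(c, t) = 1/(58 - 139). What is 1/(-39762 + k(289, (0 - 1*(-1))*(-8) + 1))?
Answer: -81/3220723 ≈ -2.5150e-5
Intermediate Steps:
k(c, t) = -1/81 (k(c, t) = 1/(-81) = -1/81)
1/(-39762 + k(289, (0 - 1*(-1))*(-8) + 1)) = 1/(-39762 - 1/81) = 1/(-3220723/81) = -81/3220723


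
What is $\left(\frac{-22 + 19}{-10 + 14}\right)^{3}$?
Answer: $- \frac{27}{64} \approx -0.42188$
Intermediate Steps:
$\left(\frac{-22 + 19}{-10 + 14}\right)^{3} = \left(- \frac{3}{4}\right)^{3} = - \frac{27}{64}$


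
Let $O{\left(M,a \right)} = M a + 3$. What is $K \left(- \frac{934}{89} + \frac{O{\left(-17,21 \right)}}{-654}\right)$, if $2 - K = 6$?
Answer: $\frac{386220}{9701} \approx 39.812$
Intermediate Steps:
$O{\left(M,a \right)} = 3 + M a$
$K = -4$ ($K = 2 - 6 = -4$)
$K \left(- \frac{934}{89} + \frac{O{\left(-17,21 \right)}}{-654}\right) = - 4 \left(- \frac{934}{89} + \frac{3 - 357}{-654}\right) = - 4 \left(\left(-934\right) \frac{1}{89} + \left(3 - 357\right) \left(- \frac{1}{654}\right)\right) = - 4 \left(- \frac{934}{89} - - \frac{59}{109}\right) = - 4 \left(- \frac{934}{89} + \frac{59}{109}\right) = \left(-4\right) \left(- \frac{96555}{9701}\right) = \frac{386220}{9701}$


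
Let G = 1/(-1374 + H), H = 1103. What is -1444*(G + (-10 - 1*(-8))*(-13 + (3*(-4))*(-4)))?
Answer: 27394124/271 ≈ 1.0109e+5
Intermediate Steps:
G = -1/271 (G = 1/(-1374 + 1103) = 1/(-271) = -1/271 ≈ -0.0036900)
-1444*(G + (-10 - 1*(-8))*(-13 + (3*(-4))*(-4))) = -1444*(-1/271 + (-10 - 1*(-8))*(-13 + (3*(-4))*(-4))) = -1444*(-1/271 + (-10 + 8)*(-13 - 12*(-4))) = -1444*(-1/271 - 2*(-13 + 48)) = -1444*(-1/271 - 2*35) = -1444*(-1/271 - 70) = -1444*(-18971/271) = 27394124/271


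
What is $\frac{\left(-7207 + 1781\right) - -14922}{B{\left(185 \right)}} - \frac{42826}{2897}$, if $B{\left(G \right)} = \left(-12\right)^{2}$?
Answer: $\frac{2667871}{52146} \approx 51.162$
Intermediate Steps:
$B{\left(G \right)} = 144$
$\frac{\left(-7207 + 1781\right) - -14922}{B{\left(185 \right)}} - \frac{42826}{2897} = \frac{\left(-7207 + 1781\right) - -14922}{144} - \frac{42826}{2897} = \left(-5426 + 14922\right) \frac{1}{144} - \frac{42826}{2897} = 9496 \cdot \frac{1}{144} - \frac{42826}{2897} = \frac{1187}{18} - \frac{42826}{2897} = \frac{2667871}{52146}$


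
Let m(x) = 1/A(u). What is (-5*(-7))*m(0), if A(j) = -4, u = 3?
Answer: -35/4 ≈ -8.7500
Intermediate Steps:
m(x) = -¼ (m(x) = 1/(-4) = -¼)
(-5*(-7))*m(0) = -5*(-7)*(-¼) = 35*(-¼) = -35/4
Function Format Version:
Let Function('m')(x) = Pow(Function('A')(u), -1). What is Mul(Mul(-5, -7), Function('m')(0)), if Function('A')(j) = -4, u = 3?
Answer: Rational(-35, 4) ≈ -8.7500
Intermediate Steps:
Function('m')(x) = Rational(-1, 4) (Function('m')(x) = Pow(-4, -1) = Rational(-1, 4))
Mul(Mul(-5, -7), Function('m')(0)) = Mul(Mul(-5, -7), Rational(-1, 4)) = Mul(35, Rational(-1, 4)) = Rational(-35, 4)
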